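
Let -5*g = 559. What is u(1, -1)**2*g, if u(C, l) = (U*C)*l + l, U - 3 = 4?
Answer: -35776/5 ≈ -7155.2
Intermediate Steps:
U = 7 (U = 3 + 4 = 7)
u(C, l) = l + 7*C*l (u(C, l) = (7*C)*l + l = 7*C*l + l = l + 7*C*l)
g = -559/5 (g = -1/5*559 = -559/5 ≈ -111.80)
u(1, -1)**2*g = (-(1 + 7*1))**2*(-559/5) = (-(1 + 7))**2*(-559/5) = (-1*8)**2*(-559/5) = (-8)**2*(-559/5) = 64*(-559/5) = -35776/5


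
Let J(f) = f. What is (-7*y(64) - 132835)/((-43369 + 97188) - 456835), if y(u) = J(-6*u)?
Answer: 130147/403016 ≈ 0.32293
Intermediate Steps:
y(u) = -6*u
(-7*y(64) - 132835)/((-43369 + 97188) - 456835) = (-(-42)*64 - 132835)/((-43369 + 97188) - 456835) = (-7*(-384) - 132835)/(53819 - 456835) = (2688 - 132835)/(-403016) = -130147*(-1/403016) = 130147/403016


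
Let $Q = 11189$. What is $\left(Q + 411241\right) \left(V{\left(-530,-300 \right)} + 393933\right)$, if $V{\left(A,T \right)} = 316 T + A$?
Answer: $126138865290$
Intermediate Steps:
$V{\left(A,T \right)} = A + 316 T$
$\left(Q + 411241\right) \left(V{\left(-530,-300 \right)} + 393933\right) = \left(11189 + 411241\right) \left(\left(-530 + 316 \left(-300\right)\right) + 393933\right) = 422430 \left(\left(-530 - 94800\right) + 393933\right) = 422430 \left(-95330 + 393933\right) = 422430 \cdot 298603 = 126138865290$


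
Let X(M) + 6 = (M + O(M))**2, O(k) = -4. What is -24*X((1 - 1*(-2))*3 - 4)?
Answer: 120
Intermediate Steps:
X(M) = -6 + (-4 + M)**2 (X(M) = -6 + (M - 4)**2 = -6 + (-4 + M)**2)
-24*X((1 - 1*(-2))*3 - 4) = -24*(-6 + (-4 + ((1 - 1*(-2))*3 - 4))**2) = -24*(-6 + (-4 + ((1 + 2)*3 - 4))**2) = -24*(-6 + (-4 + (3*3 - 4))**2) = -24*(-6 + (-4 + (9 - 4))**2) = -24*(-6 + (-4 + 5)**2) = -24*(-6 + 1**2) = -24*(-6 + 1) = -24*(-5) = 120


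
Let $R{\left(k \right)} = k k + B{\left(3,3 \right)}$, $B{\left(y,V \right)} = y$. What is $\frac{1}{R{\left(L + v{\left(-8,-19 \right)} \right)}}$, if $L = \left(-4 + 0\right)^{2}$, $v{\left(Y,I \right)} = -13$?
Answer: $\frac{1}{12} \approx 0.083333$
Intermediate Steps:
$L = 16$ ($L = \left(-4\right)^{2} = 16$)
$R{\left(k \right)} = 3 + k^{2}$ ($R{\left(k \right)} = k k + 3 = k^{2} + 3 = 3 + k^{2}$)
$\frac{1}{R{\left(L + v{\left(-8,-19 \right)} \right)}} = \frac{1}{3 + \left(16 - 13\right)^{2}} = \frac{1}{3 + 3^{2}} = \frac{1}{3 + 9} = \frac{1}{12}$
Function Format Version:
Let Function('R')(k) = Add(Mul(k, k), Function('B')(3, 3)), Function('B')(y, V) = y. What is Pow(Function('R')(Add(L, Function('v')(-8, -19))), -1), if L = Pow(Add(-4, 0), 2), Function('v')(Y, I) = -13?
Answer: Rational(1, 12) ≈ 0.083333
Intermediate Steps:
L = 16 (L = Pow(-4, 2) = 16)
Function('R')(k) = Add(3, Pow(k, 2)) (Function('R')(k) = Add(Mul(k, k), 3) = Add(Pow(k, 2), 3) = Add(3, Pow(k, 2)))
Pow(Function('R')(Add(L, Function('v')(-8, -19))), -1) = Pow(Add(3, Pow(Add(16, -13), 2)), -1) = Pow(Add(3, Pow(3, 2)), -1) = Pow(Add(3, 9), -1) = Pow(12, -1) = Rational(1, 12)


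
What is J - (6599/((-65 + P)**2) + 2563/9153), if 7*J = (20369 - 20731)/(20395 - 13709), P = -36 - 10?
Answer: -241424594647/293225224257 ≈ -0.82334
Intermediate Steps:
P = -46
J = -181/23401 (J = ((20369 - 20731)/(20395 - 13709))/7 = (-362/6686)/7 = (-362*1/6686)/7 = (1/7)*(-181/3343) = -181/23401 ≈ -0.0077347)
J - (6599/((-65 + P)**2) + 2563/9153) = -181/23401 - (6599/((-65 - 46)**2) + 2563/9153) = -181/23401 - (6599/((-111)**2) + 2563*(1/9153)) = -181/23401 - (6599/12321 + 2563/9153) = -181/23401 - 1*10219930/12530457 = -181/23401 - 10219930/12530457 = -241424594647/293225224257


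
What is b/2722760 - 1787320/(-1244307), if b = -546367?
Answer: 4186595120531/3387949327320 ≈ 1.2357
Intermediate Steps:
b/2722760 - 1787320/(-1244307) = -546367/2722760 - 1787320/(-1244307) = -546367*1/2722760 - 1787320*(-1/1244307) = -546367/2722760 + 1787320/1244307 = 4186595120531/3387949327320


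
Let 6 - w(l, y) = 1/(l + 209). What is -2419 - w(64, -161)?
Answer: -662024/273 ≈ -2425.0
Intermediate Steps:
w(l, y) = 6 - 1/(209 + l) (w(l, y) = 6 - 1/(l + 209) = 6 - 1/(209 + l))
-2419 - w(64, -161) = -2419 - (1253 + 6*64)/(209 + 64) = -2419 - (1253 + 384)/273 = -2419 - 1637/273 = -662024/273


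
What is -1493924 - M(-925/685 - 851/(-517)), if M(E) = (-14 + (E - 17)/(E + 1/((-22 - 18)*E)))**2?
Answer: -235756354913528841005149480/156899356238363287761 ≈ -1.5026e+6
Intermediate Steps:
M(E) = (-14 + (-17 + E)/(E - 1/(40*E)))**2 (M(E) = (-14 + (-17 + E)/(E + 1/((-40)*E)))**2 = (-14 + (-17 + E)/(E - 1/(40*E)))**2)
-1493924 - M(-925/685 - 851/(-517)) = -1493924 - 4*(-7 + 260*(-925/685 - 851/(-517))**2 + 340*(-925/685 - 851/(-517)))**2/(-1 + 40*(-925/685 - 851/(-517))**2)**2 = -1493924 - 4*(-7 + 260*(-925*1/685 - 851*(-1/517))**2 + 340*(-925*1/685 - 851*(-1/517)))**2/(-1 + 40*(-925*1/685 - 851*(-1/517))**2)**2 = -1493924 - 4*(-7 + 260*(-185/137 + 851/517)**2 + 340*(-185/137 + 851/517))**2/(-1 + 40*(-185/137 + 851/517)**2)**2 = -1493924 - 4*(-7 + 260*(20942/70829)**2 + 340*(20942/70829))**2/(-1 + 40*(20942/70829)**2)**2 = -1493924 - 4*(-7 + 260*(438567364/5016747241) + 7120280/70829)**2/(-1 + 40*(438567364/5016747241))**2 = -1493924 - 4*(-7 + 114027514640/5016747241 + 7120280/70829)**2/(-1 + 17542694560/5016747241)**2 = -1493924 - 4*(583232596073/5016747241)**2/(12525947319/5016747241)**2 = -1493924 - 4*25167752880081112081*340160261122051175021329/(156899356238363287761*25167752880081112081) = -1493924 - 1*1360641044488204700085316/156899356238363287761 = -1493924 - 1360641044488204700085316/156899356238363287761 = -235756354913528841005149480/156899356238363287761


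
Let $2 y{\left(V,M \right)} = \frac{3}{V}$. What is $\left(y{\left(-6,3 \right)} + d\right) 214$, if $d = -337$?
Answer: $- \frac{144343}{2} \approx -72172.0$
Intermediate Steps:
$y{\left(V,M \right)} = \frac{3}{2 V}$ ($y{\left(V,M \right)} = \frac{3 \frac{1}{V}}{2} = \frac{3}{2 V}$)
$\left(y{\left(-6,3 \right)} + d\right) 214 = \left(\frac{3}{2 \left(-6\right)} - 337\right) 214 = \left(\frac{3}{2} \left(- \frac{1}{6}\right) - 337\right) 214 = \left(- \frac{1}{4} - 337\right) 214 = \left(- \frac{1349}{4}\right) 214 = - \frac{144343}{2}$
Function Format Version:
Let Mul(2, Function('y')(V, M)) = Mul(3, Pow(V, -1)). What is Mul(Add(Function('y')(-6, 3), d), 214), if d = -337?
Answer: Rational(-144343, 2) ≈ -72172.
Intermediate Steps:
Function('y')(V, M) = Mul(Rational(3, 2), Pow(V, -1)) (Function('y')(V, M) = Mul(Rational(1, 2), Mul(3, Pow(V, -1))) = Mul(Rational(3, 2), Pow(V, -1)))
Mul(Add(Function('y')(-6, 3), d), 214) = Mul(Add(Mul(Rational(3, 2), Pow(-6, -1)), -337), 214) = Mul(Add(Mul(Rational(3, 2), Rational(-1, 6)), -337), 214) = Mul(Add(Rational(-1, 4), -337), 214) = Mul(Rational(-1349, 4), 214) = Rational(-144343, 2)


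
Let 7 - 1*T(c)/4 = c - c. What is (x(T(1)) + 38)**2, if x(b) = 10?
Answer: 2304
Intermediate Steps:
T(c) = 28 (T(c) = 28 - 4*(c - c) = 28 - 4*0 = 28 + 0 = 28)
(x(T(1)) + 38)**2 = (10 + 38)**2 = 48**2 = 2304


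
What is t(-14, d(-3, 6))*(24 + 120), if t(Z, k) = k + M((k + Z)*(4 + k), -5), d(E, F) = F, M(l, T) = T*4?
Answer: -2016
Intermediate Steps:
M(l, T) = 4*T
t(Z, k) = -20 + k (t(Z, k) = k + 4*(-5) = k - 20 = -20 + k)
t(-14, d(-3, 6))*(24 + 120) = (-20 + 6)*(24 + 120) = -14*144 = -2016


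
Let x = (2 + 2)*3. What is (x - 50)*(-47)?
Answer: 1786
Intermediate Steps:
x = 12 (x = 4*3 = 12)
(x - 50)*(-47) = (12 - 50)*(-47) = -38*(-47) = 1786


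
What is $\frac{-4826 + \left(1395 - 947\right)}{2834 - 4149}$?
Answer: $\frac{4378}{1315} \approx 3.3293$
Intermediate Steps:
$\frac{-4826 + \left(1395 - 947\right)}{2834 - 4149} = \frac{-4826 + 448}{-1315} = \left(-4378\right) \left(- \frac{1}{1315}\right) = \frac{4378}{1315}$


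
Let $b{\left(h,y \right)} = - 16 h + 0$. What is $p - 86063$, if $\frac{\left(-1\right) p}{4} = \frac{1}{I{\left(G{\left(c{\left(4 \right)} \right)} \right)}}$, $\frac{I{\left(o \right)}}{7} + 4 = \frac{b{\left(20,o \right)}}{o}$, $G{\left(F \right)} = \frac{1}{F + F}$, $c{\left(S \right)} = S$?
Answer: $- \frac{386164680}{4487} \approx -86063.0$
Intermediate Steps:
$b{\left(h,y \right)} = - 16 h$
$G{\left(F \right)} = \frac{1}{2 F}$
$I{\left(o \right)} = -28 - \frac{2240}{o}$ ($I{\left(o \right)} = -28 + 7 \frac{\left(-16\right) 20}{o} = -28 + 7 \left(- \frac{320}{o}\right) = -28 - \frac{2240}{o}$)
$p = \frac{1}{4487}$ ($p = - \frac{4}{-28 - \frac{2240}{\frac{1}{2} \cdot \frac{1}{4}}} = - \frac{4}{-28 - 2240 \frac{1}{\frac{1}{8}}} = - \frac{4}{-28 - 17920} = - \frac{4}{-17948} = \left(-4\right) \left(- \frac{1}{17948}\right) = \frac{1}{4487} \approx 0.00022287$)
$p - 86063 = \frac{1}{4487} - 86063 = - \frac{386164680}{4487}$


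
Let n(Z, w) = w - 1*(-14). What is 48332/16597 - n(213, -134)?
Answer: 2039972/16597 ≈ 122.91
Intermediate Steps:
n(Z, w) = 14 + w (n(Z, w) = w + 14 = 14 + w)
48332/16597 - n(213, -134) = 48332/16597 - (14 - 134) = 48332*(1/16597) - 1*(-120) = 48332/16597 + 120 = 2039972/16597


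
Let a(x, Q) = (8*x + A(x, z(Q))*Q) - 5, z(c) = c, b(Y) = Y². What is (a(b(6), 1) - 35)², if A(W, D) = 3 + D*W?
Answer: 82369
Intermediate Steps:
a(x, Q) = -5 + 8*x + Q*(3 + Q*x) (a(x, Q) = (8*x + (3 + Q*x)*Q) - 5 = (8*x + Q*(3 + Q*x)) - 5 = -5 + 8*x + Q*(3 + Q*x))
(a(b(6), 1) - 35)² = ((-5 + 8*6² + 1*(3 + 1*6²)) - 35)² = ((-5 + 8*36 + 1*(3 + 1*36)) - 35)² = ((-5 + 288 + 1*(3 + 36)) - 35)² = ((-5 + 288 + 1*39) - 35)² = ((-5 + 288 + 39) - 35)² = (322 - 35)² = 287² = 82369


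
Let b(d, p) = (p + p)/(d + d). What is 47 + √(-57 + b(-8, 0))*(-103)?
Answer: 47 - 103*I*√57 ≈ 47.0 - 777.63*I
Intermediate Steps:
b(d, p) = p/d (b(d, p) = (2*p)/((2*d)) = (2*p)*(1/(2*d)) = p/d)
47 + √(-57 + b(-8, 0))*(-103) = 47 + √(-57 + 0/(-8))*(-103) = 47 + √(-57 + 0*(-⅛))*(-103) = 47 + √(-57 + 0)*(-103) = 47 + √(-57)*(-103) = 47 + (I*√57)*(-103) = 47 - 103*I*√57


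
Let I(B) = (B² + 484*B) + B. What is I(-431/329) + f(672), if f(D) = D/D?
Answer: -68478513/108241 ≈ -632.65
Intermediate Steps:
f(D) = 1
I(B) = B² + 485*B
I(-431/329) + f(672) = (-431/329)*(485 - 431/329) + 1 = (-431*1/329)*(485 - 431*1/329) + 1 = -431*(485 - 431/329)/329 + 1 = -431/329*159134/329 + 1 = -68586754/108241 + 1 = -68478513/108241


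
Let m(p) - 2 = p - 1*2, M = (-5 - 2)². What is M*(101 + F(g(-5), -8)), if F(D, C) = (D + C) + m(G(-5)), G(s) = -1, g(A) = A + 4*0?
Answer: 4263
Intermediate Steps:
g(A) = A (g(A) = A + 0 = A)
M = 49 (M = (-7)² = 49)
m(p) = p (m(p) = 2 + (p - 1*2) = 2 + (p - 2) = 2 + (-2 + p) = p)
F(D, C) = -1 + C + D (F(D, C) = (D + C) - 1 = (C + D) - 1 = -1 + C + D)
M*(101 + F(g(-5), -8)) = 49*(101 + (-1 - 8 - 5)) = 49*(101 - 14) = 49*87 = 4263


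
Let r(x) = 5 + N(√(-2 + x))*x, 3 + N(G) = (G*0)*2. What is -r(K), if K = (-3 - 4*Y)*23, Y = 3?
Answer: -1040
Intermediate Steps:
N(G) = -3 (N(G) = -3 + (G*0)*2 = -3 + 0*2 = -3 + 0 = -3)
K = -345 (K = (-3 - 4*3)*23 = (-3 - 12)*23 = -15*23 = -345)
r(x) = 5 - 3*x
-r(K) = -(5 - 3*(-345)) = -(5 + 1035) = -1*1040 = -1040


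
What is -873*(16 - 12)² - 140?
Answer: -14108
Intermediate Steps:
-873*(16 - 12)² - 140 = -873*4² - 140 = -873*16 - 140 = -13968 - 140 = -14108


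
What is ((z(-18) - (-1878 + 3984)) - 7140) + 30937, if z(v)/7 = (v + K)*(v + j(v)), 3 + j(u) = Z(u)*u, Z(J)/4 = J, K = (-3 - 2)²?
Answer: 84166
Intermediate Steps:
K = 25 (K = (-5)² = 25)
Z(J) = 4*J
j(u) = -3 + 4*u² (j(u) = -3 + (4*u)*u = -3 + 4*u²)
z(v) = 7*(25 + v)*(-3 + v + 4*v²) (z(v) = 7*((v + 25)*(v + (-3 + 4*v²))) = 7*((25 + v)*(-3 + v + 4*v²)) = 7*(25 + v)*(-3 + v + 4*v²))
((z(-18) - (-1878 + 3984)) - 7140) + 30937 = (((-525 + 28*(-18)³ + 154*(-18) + 707*(-18)²) - (-1878 + 3984)) - 7140) + 30937 = (((-525 + 28*(-5832) - 2772 + 707*324) - 1*2106) - 7140) + 30937 = (((-525 - 163296 - 2772 + 229068) - 2106) - 7140) + 30937 = ((62475 - 2106) - 7140) + 30937 = (60369 - 7140) + 30937 = 53229 + 30937 = 84166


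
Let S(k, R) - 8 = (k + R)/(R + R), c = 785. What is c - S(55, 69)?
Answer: 53551/69 ≈ 776.10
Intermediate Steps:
S(k, R) = 8 + (R + k)/(2*R) (S(k, R) = 8 + (k + R)/(R + R) = 8 + (R + k)/((2*R)) = 8 + (R + k)*(1/(2*R)) = 8 + (R + k)/(2*R))
c - S(55, 69) = 785 - (55 + 17*69)/(2*69) = 785 - (55 + 1173)/(2*69) = 785 - 1228/(2*69) = 785 - 1*614/69 = 785 - 614/69 = 53551/69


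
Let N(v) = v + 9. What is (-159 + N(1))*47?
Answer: -7003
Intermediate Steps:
N(v) = 9 + v
(-159 + N(1))*47 = (-159 + (9 + 1))*47 = (-159 + 10)*47 = -149*47 = -7003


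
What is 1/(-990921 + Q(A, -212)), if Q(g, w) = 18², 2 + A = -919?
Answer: -1/990597 ≈ -1.0095e-6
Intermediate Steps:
A = -921 (A = -2 - 919 = -921)
Q(g, w) = 324
1/(-990921 + Q(A, -212)) = 1/(-990921 + 324) = 1/(-990597) = -1/990597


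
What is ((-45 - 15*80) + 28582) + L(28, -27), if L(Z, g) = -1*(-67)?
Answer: 27404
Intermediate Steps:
L(Z, g) = 67
((-45 - 15*80) + 28582) + L(28, -27) = ((-45 - 15*80) + 28582) + 67 = ((-45 - 1200) + 28582) + 67 = (-1245 + 28582) + 67 = 27337 + 67 = 27404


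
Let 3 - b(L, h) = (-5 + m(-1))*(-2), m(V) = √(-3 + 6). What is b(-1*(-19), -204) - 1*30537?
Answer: -30544 + 2*√3 ≈ -30541.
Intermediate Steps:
m(V) = √3
b(L, h) = -7 + 2*√3 (b(L, h) = 3 - (-5 + √3)*(-2) = 3 - (10 - 2*√3) = 3 + (-10 + 2*√3) = -7 + 2*√3)
b(-1*(-19), -204) - 1*30537 = (-7 + 2*√3) - 1*30537 = (-7 + 2*√3) - 30537 = -30544 + 2*√3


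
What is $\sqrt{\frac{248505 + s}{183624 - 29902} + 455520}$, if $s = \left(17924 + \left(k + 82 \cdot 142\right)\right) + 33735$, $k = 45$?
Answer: $\frac{3 \sqrt{1196021335399394}}{153722} \approx 674.92$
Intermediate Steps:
$s = 63348$ ($s = \left(17924 + \left(45 + 82 \cdot 142\right)\right) + 33735 = \left(17924 + \left(45 + 11644\right)\right) + 33735 = \left(17924 + 11689\right) + 33735 = 29613 + 33735 = 63348$)
$\sqrt{\frac{248505 + s}{183624 - 29902} + 455520} = \sqrt{\frac{248505 + 63348}{183624 - 29902} + 455520} = \sqrt{\frac{311853}{153722} + 455520} = \sqrt{\frac{70023757293}{153722}} = \frac{3 \sqrt{1196021335399394}}{153722}$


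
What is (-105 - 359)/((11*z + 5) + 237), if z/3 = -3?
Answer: -464/143 ≈ -3.2448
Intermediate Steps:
z = -9 (z = 3*(-3) = -9)
(-105 - 359)/((11*z + 5) + 237) = (-105 - 359)/((11*(-9) + 5) + 237) = -464/((-99 + 5) + 237) = -464/(-94 + 237) = -464/143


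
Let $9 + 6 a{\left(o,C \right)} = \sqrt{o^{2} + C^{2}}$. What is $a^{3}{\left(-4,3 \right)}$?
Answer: $- \frac{8}{27} \approx -0.2963$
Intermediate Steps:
$a{\left(o,C \right)} = - \frac{3}{2} + \frac{\sqrt{C^{2} + o^{2}}}{6}$ ($a{\left(o,C \right)} = - \frac{3}{2} + \frac{\sqrt{o^{2} + C^{2}}}{6} = - \frac{3}{2} + \frac{\sqrt{C^{2} + o^{2}}}{6}$)
$a^{3}{\left(-4,3 \right)} = \left(- \frac{3}{2} + \frac{\sqrt{3^{2} + \left(-4\right)^{2}}}{6}\right)^{3} = \left(- \frac{3}{2} + \frac{\sqrt{9 + 16}}{6}\right)^{3} = \left(- \frac{3}{2} + \frac{\sqrt{25}}{6}\right)^{3} = \left(- \frac{3}{2} + \frac{1}{6} \cdot 5\right)^{3} = \left(- \frac{3}{2} + \frac{5}{6}\right)^{3} = \left(- \frac{2}{3}\right)^{3} = - \frac{8}{27}$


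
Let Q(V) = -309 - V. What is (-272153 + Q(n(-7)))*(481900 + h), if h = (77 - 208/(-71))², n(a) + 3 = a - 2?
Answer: -670625737386250/5041 ≈ -1.3303e+11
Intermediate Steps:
n(a) = -5 + a (n(a) = -3 + (a - 2) = -3 + (-2 + a) = -5 + a)
h = 32205625/5041 (h = (77 - 208*(-1/71))² = (77 + 208/71)² = (5675/71)² = 32205625/5041 ≈ 6388.7)
(-272153 + Q(n(-7)))*(481900 + h) = (-272153 + (-309 - (-5 - 7)))*(481900 + 32205625/5041) = (-272153 + (-309 - 1*(-12)))*(2461463525/5041) = (-272153 + (-309 + 12))*(2461463525/5041) = (-272153 - 297)*(2461463525/5041) = -272450*2461463525/5041 = -670625737386250/5041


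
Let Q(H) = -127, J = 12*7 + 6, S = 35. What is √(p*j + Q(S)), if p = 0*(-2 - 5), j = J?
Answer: I*√127 ≈ 11.269*I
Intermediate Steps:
J = 90 (J = 84 + 6 = 90)
j = 90
p = 0 (p = 0*(-7) = 0)
√(p*j + Q(S)) = √(0*90 - 127) = √(0 - 127) = √(-127) = I*√127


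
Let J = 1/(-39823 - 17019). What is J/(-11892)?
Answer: 1/675965064 ≈ 1.4794e-9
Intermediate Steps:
J = -1/56842 (J = 1/(-56842) = -1/56842 ≈ -1.7593e-5)
J/(-11892) = -1/56842/(-11892) = -1/56842*(-1/11892) = 1/675965064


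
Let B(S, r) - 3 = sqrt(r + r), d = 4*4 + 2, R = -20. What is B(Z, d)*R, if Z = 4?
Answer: -180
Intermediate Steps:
d = 18 (d = 16 + 2 = 18)
B(S, r) = 3 + sqrt(2)*sqrt(r) (B(S, r) = 3 + sqrt(r + r) = 3 + sqrt(2*r) = 3 + sqrt(2)*sqrt(r))
B(Z, d)*R = (3 + sqrt(2)*sqrt(18))*(-20) = (3 + sqrt(2)*(3*sqrt(2)))*(-20) = (3 + 6)*(-20) = 9*(-20) = -180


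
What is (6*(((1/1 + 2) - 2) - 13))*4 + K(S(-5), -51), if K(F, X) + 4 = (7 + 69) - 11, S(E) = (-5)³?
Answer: -227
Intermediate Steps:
S(E) = -125
K(F, X) = 61 (K(F, X) = -4 + ((7 + 69) - 11) = -4 + (76 - 11) = -4 + 65 = 61)
(6*(((1/1 + 2) - 2) - 13))*4 + K(S(-5), -51) = (6*(((1/1 + 2) - 2) - 13))*4 + 61 = (6*(((1 + 2) - 2) - 13))*4 + 61 = (6*((3 - 2) - 13))*4 + 61 = (6*(1 - 13))*4 + 61 = (6*(-12))*4 + 61 = -72*4 + 61 = -288 + 61 = -227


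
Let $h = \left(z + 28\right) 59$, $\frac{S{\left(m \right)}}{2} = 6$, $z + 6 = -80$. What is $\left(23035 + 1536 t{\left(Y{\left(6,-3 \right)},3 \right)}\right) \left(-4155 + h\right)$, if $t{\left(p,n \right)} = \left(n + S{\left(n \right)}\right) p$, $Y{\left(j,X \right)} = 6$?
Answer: $-1221980675$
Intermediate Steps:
$z = -86$ ($z = -6 - 80 = -86$)
$S{\left(m \right)} = 12$ ($S{\left(m \right)} = 2 \cdot 6 = 12$)
$t{\left(p,n \right)} = p \left(12 + n\right)$ ($t{\left(p,n \right)} = \left(n + 12\right) p = \left(12 + n\right) p = p \left(12 + n\right)$)
$h = -3422$ ($h = \left(-86 + 28\right) 59 = \left(-58\right) 59 = -3422$)
$\left(23035 + 1536 t{\left(Y{\left(6,-3 \right)},3 \right)}\right) \left(-4155 + h\right) = \left(23035 + 1536 \cdot 6 \left(12 + 3\right)\right) \left(-4155 - 3422\right) = \left(23035 + 1536 \cdot 6 \cdot 15\right) \left(-7577\right) = \left(23035 + 1536 \cdot 90\right) \left(-7577\right) = \left(23035 + 138240\right) \left(-7577\right) = 161275 \left(-7577\right) = -1221980675$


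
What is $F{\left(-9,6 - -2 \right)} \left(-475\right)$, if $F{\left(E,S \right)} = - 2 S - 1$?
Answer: $8075$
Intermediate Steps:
$F{\left(E,S \right)} = -1 - 2 S$
$F{\left(-9,6 - -2 \right)} \left(-475\right) = \left(-1 - 2 \left(6 - -2\right)\right) \left(-475\right) = \left(-1 - 2 \left(6 + 2\right)\right) \left(-475\right) = \left(-1 - 16\right) \left(-475\right) = \left(-17\right) \left(-475\right) = 8075$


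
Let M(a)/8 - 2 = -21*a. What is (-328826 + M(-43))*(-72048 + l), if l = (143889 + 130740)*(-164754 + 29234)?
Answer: 11968721542447008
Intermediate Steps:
l = -37217722080 (l = 274629*(-135520) = -37217722080)
M(a) = 16 - 168*a (M(a) = 16 + 8*(-21*a) = 16 - 168*a)
(-328826 + M(-43))*(-72048 + l) = (-328826 + (16 - 168*(-43)))*(-72048 - 37217722080) = (-328826 + (16 + 7224))*(-37217794128) = (-328826 + 7240)*(-37217794128) = -321586*(-37217794128) = 11968721542447008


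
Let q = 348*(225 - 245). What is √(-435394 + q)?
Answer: I*√442354 ≈ 665.1*I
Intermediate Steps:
q = -6960 (q = 348*(-20) = -6960)
√(-435394 + q) = √(-435394 - 6960) = √(-442354) = I*√442354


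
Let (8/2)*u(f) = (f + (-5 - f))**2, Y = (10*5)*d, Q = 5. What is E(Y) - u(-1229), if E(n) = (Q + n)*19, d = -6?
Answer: -22445/4 ≈ -5611.3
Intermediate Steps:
Y = -300 (Y = (10*5)*(-6) = 50*(-6) = -300)
E(n) = 95 + 19*n (E(n) = (5 + n)*19 = 95 + 19*n)
u(f) = 25/4 (u(f) = (f + (-5 - f))**2/4 = (1/4)*(-5)**2 = (1/4)*25 = 25/4)
E(Y) - u(-1229) = (95 + 19*(-300)) - 1*25/4 = (95 - 5700) - 25/4 = -5605 - 25/4 = -22445/4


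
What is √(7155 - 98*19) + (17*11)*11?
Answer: 2057 + √5293 ≈ 2129.8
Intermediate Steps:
√(7155 - 98*19) + (17*11)*11 = √(7155 - 1862) + 187*11 = √5293 + 2057 = 2057 + √5293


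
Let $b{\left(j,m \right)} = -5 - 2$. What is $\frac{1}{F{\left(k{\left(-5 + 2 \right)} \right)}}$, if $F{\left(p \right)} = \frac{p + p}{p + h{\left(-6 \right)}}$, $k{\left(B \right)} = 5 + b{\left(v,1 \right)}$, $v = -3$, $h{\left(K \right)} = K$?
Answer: $2$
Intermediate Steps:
$b{\left(j,m \right)} = -7$
$k{\left(B \right)} = -2$ ($k{\left(B \right)} = 5 - 7 = -2$)
$F{\left(p \right)} = \frac{2 p}{-6 + p}$ ($F{\left(p \right)} = \frac{p + p}{p - 6} = \frac{2 p}{-6 + p}$)
$\frac{1}{F{\left(k{\left(-5 + 2 \right)} \right)}} = \frac{1}{2 \left(-2\right) \frac{1}{-6 - 2}} = \frac{1}{2 \left(-2\right) \frac{1}{-8}} = \frac{1}{2 \left(-2\right) \left(- \frac{1}{8}\right)} = \frac{1}{\frac{1}{2}} = 2$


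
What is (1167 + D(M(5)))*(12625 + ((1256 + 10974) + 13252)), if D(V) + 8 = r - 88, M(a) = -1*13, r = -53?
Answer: 38792926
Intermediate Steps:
M(a) = -13
D(V) = -149 (D(V) = -8 + (-53 - 88) = -8 - 141 = -149)
(1167 + D(M(5)))*(12625 + ((1256 + 10974) + 13252)) = (1167 - 149)*(12625 + ((1256 + 10974) + 13252)) = 1018*(12625 + (12230 + 13252)) = 1018*(12625 + 25482) = 1018*38107 = 38792926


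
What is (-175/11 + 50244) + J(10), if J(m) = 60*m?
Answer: 559109/11 ≈ 50828.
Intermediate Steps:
(-175/11 + 50244) + J(10) = (-175/11 + 50244) + 60*10 = (-175*1/11 + 50244) + 600 = (-175/11 + 50244) + 600 = 552509/11 + 600 = 559109/11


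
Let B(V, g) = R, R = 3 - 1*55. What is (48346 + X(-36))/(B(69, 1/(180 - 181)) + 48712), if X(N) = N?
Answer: 4831/4866 ≈ 0.99281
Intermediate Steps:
R = -52 (R = 3 - 55 = -52)
B(V, g) = -52
(48346 + X(-36))/(B(69, 1/(180 - 181)) + 48712) = (48346 - 36)/(-52 + 48712) = 48310/48660 = 48310*(1/48660) = 4831/4866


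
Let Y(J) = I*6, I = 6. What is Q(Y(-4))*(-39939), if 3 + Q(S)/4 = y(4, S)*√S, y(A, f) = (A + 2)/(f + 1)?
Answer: 11981700/37 ≈ 3.2383e+5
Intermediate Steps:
y(A, f) = (2 + A)/(1 + f)
Y(J) = 36 (Y(J) = 6*6 = 36)
Q(S) = -12 + 24*√S/(1 + S) (Q(S) = -12 + 4*(((2 + 4)/(1 + S))*√S) = -12 + 4*((6/(1 + S))*√S) = -12 + 4*(6*√S/(1 + S)) = -12 + 24*√S/(1 + S))
Q(Y(-4))*(-39939) = (12*(-1 - 1*36 + 2*√36)/(1 + 36))*(-39939) = (12*(-1 - 36 + 2*6)/37)*(-39939) = (12*(1/37)*(-1 - 36 + 12))*(-39939) = (12*(1/37)*(-25))*(-39939) = -300/37*(-39939) = 11981700/37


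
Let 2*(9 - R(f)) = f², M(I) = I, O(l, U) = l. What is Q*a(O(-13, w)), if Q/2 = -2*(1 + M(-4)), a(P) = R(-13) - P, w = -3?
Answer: -750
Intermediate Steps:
R(f) = 9 - f²/2
a(P) = -151/2 - P (a(P) = (9 - ½*(-13)²) - P = (9 - ½*169) - P = (9 - 169/2) - P = -151/2 - P)
Q = 12 (Q = 2*(-2*(1 - 4)) = 2*(-2*(-3)) = 2*6 = 12)
Q*a(O(-13, w)) = 12*(-151/2 - 1*(-13)) = 12*(-151/2 + 13) = 12*(-125/2) = -750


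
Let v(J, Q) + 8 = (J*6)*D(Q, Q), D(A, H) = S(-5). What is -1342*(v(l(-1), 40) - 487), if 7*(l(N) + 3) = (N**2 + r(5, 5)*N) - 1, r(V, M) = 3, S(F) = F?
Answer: 3683790/7 ≈ 5.2626e+5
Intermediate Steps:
D(A, H) = -5
l(N) = -22/7 + N**2/7 + 3*N/7 (l(N) = -3 + ((N**2 + 3*N) - 1)/7 = -3 + (-1 + N**2 + 3*N)/7 = -3 + (-1/7 + N**2/7 + 3*N/7) = -22/7 + N**2/7 + 3*N/7)
v(J, Q) = -8 - 30*J (v(J, Q) = -8 + (J*6)*(-5) = -8 + (6*J)*(-5) = -8 - 30*J)
-1342*(v(l(-1), 40) - 487) = -1342*((-8 - 30*(-22/7 + (1/7)*(-1)**2 + (3/7)*(-1))) - 487) = -1342*((-8 - 30*(-22/7 + (1/7)*1 - 3/7)) - 487) = -1342*((-8 - 30*(-22/7 + 1/7 - 3/7)) - 487) = -1342*((-8 - 30*(-24/7)) - 487) = -1342*((-8 + 720/7) - 487) = -1342*(664/7 - 487) = -1342*(-2745/7) = 3683790/7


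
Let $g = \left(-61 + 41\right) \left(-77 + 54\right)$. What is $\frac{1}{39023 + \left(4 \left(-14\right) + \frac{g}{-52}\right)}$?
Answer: $\frac{13}{506456} \approx 2.5669 \cdot 10^{-5}$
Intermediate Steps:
$g = 460$ ($g = \left(-20\right) \left(-23\right) = 460$)
$\frac{1}{39023 + \left(4 \left(-14\right) + \frac{g}{-52}\right)} = \frac{1}{39023 + \left(4 \left(-14\right) + \frac{460}{-52}\right)} = \frac{1}{39023 + \left(-56 + 460 \left(- \frac{1}{52}\right)\right)} = \frac{1}{39023 - \frac{843}{13}} = \frac{1}{\frac{506456}{13}} = \frac{13}{506456}$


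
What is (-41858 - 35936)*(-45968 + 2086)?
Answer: 3413756308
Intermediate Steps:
(-41858 - 35936)*(-45968 + 2086) = -77794*(-43882) = 3413756308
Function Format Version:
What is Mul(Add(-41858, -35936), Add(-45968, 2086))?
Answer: 3413756308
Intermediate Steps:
Mul(Add(-41858, -35936), Add(-45968, 2086)) = Mul(-77794, -43882) = 3413756308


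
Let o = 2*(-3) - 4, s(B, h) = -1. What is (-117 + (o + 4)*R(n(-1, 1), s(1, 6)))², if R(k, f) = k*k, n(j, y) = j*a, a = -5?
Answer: 71289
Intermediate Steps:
n(j, y) = -5*j (n(j, y) = j*(-5) = -5*j)
R(k, f) = k²
o = -10 (o = -6 - 4 = -10)
(-117 + (o + 4)*R(n(-1, 1), s(1, 6)))² = (-117 + (-10 + 4)*(-5*(-1))²)² = (-117 - 6*5²)² = (-117 - 6*25)² = (-117 - 150)² = (-267)² = 71289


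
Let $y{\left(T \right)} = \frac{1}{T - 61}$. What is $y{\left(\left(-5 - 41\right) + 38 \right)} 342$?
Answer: $- \frac{114}{23} \approx -4.9565$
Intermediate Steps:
$y{\left(T \right)} = \frac{1}{-61 + T}$
$y{\left(\left(-5 - 41\right) + 38 \right)} 342 = \frac{1}{-61 + \left(\left(-5 - 41\right) + 38\right)} 342 = \frac{1}{-61 + \left(-46 + 38\right)} 342 = \frac{1}{-61 - 8} \cdot 342 = \frac{1}{-69} \cdot 342 = \left(- \frac{1}{69}\right) 342 = - \frac{114}{23}$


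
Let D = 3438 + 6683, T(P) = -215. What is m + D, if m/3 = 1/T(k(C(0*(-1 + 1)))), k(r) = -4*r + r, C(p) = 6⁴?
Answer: 2176012/215 ≈ 10121.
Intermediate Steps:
C(p) = 1296
k(r) = -3*r
D = 10121
m = -3/215 (m = 3/(-215) = 3*(-1/215) = -3/215 ≈ -0.013953)
m + D = -3/215 + 10121 = 2176012/215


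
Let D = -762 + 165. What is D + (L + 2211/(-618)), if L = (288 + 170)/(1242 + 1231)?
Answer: -305862739/509438 ≈ -600.39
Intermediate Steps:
D = -597
L = 458/2473 ≈ 0.18520
D + (L + 2211/(-618)) = -597 + (458/2473 + 2211/(-618)) = -597 + (458/2473 + 2211*(-1/618)) = -597 + (458/2473 - 737/206) = -597 - 1728253/509438 = -305862739/509438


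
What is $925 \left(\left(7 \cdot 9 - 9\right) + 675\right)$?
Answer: $674325$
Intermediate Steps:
$925 \left(\left(7 \cdot 9 - 9\right) + 675\right) = 925 \left(\left(63 - 9\right) + 675\right) = 925 \left(54 + 675\right) = 925 \cdot 729 = 674325$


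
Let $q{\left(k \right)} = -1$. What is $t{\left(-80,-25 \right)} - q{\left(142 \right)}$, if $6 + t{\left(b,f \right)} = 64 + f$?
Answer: $34$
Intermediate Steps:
$t{\left(b,f \right)} = 58 + f$ ($t{\left(b,f \right)} = -6 + \left(64 + f\right) = 58 + f$)
$t{\left(-80,-25 \right)} - q{\left(142 \right)} = \left(58 - 25\right) - -1 = 33 + 1 = 34$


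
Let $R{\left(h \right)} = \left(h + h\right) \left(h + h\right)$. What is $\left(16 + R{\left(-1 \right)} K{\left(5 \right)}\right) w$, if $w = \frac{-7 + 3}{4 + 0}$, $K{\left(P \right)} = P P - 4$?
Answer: $-100$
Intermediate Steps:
$K{\left(P \right)} = -4 + P^{2}$ ($K{\left(P \right)} = P^{2} - 4 = -4 + P^{2}$)
$R{\left(h \right)} = 4 h^{2}$ ($R{\left(h \right)} = 2 h 2 h = 4 h^{2}$)
$w = -1$ ($w = - \frac{4}{4} = \left(-4\right) \frac{1}{4} = -1$)
$\left(16 + R{\left(-1 \right)} K{\left(5 \right)}\right) w = \left(16 + 4 \left(-1\right)^{2} \left(-4 + 5^{2}\right)\right) \left(-1\right) = \left(16 + 4 \cdot 1 \left(-4 + 25\right)\right) \left(-1\right) = \left(16 + 4 \cdot 21\right) \left(-1\right) = \left(16 + 84\right) \left(-1\right) = 100 \left(-1\right) = -100$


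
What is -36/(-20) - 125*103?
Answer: -64366/5 ≈ -12873.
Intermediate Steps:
-36/(-20) - 125*103 = -36*(-1/20) - 12875 = 9/5 - 12875 = -64366/5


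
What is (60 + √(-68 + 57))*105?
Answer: 6300 + 105*I*√11 ≈ 6300.0 + 348.25*I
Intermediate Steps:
(60 + √(-68 + 57))*105 = (60 + √(-11))*105 = (60 + I*√11)*105 = 6300 + 105*I*√11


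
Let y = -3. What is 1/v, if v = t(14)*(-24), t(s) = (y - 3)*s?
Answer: 1/2016 ≈ 0.00049603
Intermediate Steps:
t(s) = -6*s (t(s) = (-3 - 3)*s = -6*s)
v = 2016 (v = -6*14*(-24) = -84*(-24) = 2016)
1/v = 1/2016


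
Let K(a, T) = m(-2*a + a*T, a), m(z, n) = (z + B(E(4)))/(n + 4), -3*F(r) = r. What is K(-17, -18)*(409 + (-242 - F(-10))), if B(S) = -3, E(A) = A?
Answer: -165467/39 ≈ -4242.7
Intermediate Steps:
F(r) = -r/3
m(z, n) = (-3 + z)/(4 + n) (m(z, n) = (z - 3)/(n + 4) = (-3 + z)/(4 + n))
K(a, T) = (-3 - 2*a + T*a)/(4 + a) (K(a, T) = (-3 + (-2*a + a*T))/(4 + a) = (-3 + (-2*a + T*a))/(4 + a) = (-3 - 2*a + T*a)/(4 + a))
K(-17, -18)*(409 + (-242 - F(-10))) = ((-3 - 17*(-2 - 18))/(4 - 17))*(409 + (-242 - (-1)*(-10)/3)) = ((-3 - 17*(-20))/(-13))*(409 + (-242 - 1*10/3)) = (-(-3 + 340)/13)*(409 + (-242 - 10/3)) = (-1/13*337)*(409 - 736/3) = -337/13*491/3 = -165467/39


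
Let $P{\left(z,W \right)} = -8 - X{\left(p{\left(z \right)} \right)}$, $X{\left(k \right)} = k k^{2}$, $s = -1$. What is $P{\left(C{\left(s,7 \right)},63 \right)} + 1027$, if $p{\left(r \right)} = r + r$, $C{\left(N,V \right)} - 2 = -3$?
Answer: $1027$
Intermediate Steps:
$C{\left(N,V \right)} = -1$ ($C{\left(N,V \right)} = 2 - 3 = -1$)
$p{\left(r \right)} = 2 r$
$X{\left(k \right)} = k^{3}$
$P{\left(z,W \right)} = -8 - 8 z^{3}$ ($P{\left(z,W \right)} = -8 - \left(2 z\right)^{3} = -8 - 8 z^{3}$)
$P{\left(C{\left(s,7 \right)},63 \right)} + 1027 = \left(-8 - 8 \left(-1\right)^{3}\right) + 1027 = \left(-8 - -8\right) + 1027 = \left(-8 + 8\right) + 1027 = 0 + 1027 = 1027$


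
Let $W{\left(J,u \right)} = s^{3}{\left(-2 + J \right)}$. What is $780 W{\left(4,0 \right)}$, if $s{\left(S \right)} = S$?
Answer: $6240$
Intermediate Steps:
$W{\left(J,u \right)} = \left(-2 + J\right)^{3}$
$780 W{\left(4,0 \right)} = 780 \left(-2 + 4\right)^{3} = 780 \cdot 2^{3} = 780 \cdot 8 = 6240$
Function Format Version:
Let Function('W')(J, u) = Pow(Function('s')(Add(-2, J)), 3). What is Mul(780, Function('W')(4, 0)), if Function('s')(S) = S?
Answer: 6240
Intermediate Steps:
Function('W')(J, u) = Pow(Add(-2, J), 3)
Mul(780, Function('W')(4, 0)) = Mul(780, Pow(Add(-2, 4), 3)) = Mul(780, Pow(2, 3)) = Mul(780, 8) = 6240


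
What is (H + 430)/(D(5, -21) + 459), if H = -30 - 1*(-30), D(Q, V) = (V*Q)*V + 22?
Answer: 215/1343 ≈ 0.16009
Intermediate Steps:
D(Q, V) = 22 + Q*V² (D(Q, V) = (Q*V)*V + 22 = Q*V² + 22 = 22 + Q*V²)
H = 0 (H = -30 + 30 = 0)
(H + 430)/(D(5, -21) + 459) = (0 + 430)/((22 + 5*(-21)²) + 459) = 430/((22 + 5*441) + 459) = 430/((22 + 2205) + 459) = 430/(2227 + 459) = 430/2686 = 430*(1/2686) = 215/1343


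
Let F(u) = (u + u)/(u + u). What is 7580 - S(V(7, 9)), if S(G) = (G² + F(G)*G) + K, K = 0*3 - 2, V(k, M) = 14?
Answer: 7372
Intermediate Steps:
F(u) = 1 (F(u) = (2*u)/((2*u)) = (2*u)*(1/(2*u)) = 1)
K = -2 (K = 0 - 2 = -2)
S(G) = -2 + G + G² (S(G) = (G² + 1*G) - 2 = (G² + G) - 2 = (G + G²) - 2 = -2 + G + G²)
7580 - S(V(7, 9)) = 7580 - (-2 + 14 + 14²) = 7580 - (-2 + 14 + 196) = 7580 - 1*208 = 7580 - 208 = 7372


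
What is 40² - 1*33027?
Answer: -31427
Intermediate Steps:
40² - 1*33027 = 1600 - 33027 = -31427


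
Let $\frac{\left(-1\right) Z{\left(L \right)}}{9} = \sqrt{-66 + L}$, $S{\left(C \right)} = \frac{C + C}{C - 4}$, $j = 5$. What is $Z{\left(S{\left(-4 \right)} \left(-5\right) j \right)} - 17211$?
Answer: $-17211 - 9 i \sqrt{91} \approx -17211.0 - 85.854 i$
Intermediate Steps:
$S{\left(C \right)} = \frac{2 C}{-4 + C}$
$Z{\left(L \right)} = - 9 \sqrt{-66 + L}$
$Z{\left(S{\left(-4 \right)} \left(-5\right) j \right)} - 17211 = - 9 \sqrt{-66 + 2 \left(-4\right) \frac{1}{-4 - 4} \left(-5\right) 5} - 17211 = - 9 \sqrt{-66 + 2 \left(-4\right) \frac{1}{-8} \left(-5\right) 5} - 17211 = - 9 \sqrt{-66 + 2 \left(-4\right) \left(- \frac{1}{8}\right) \left(-5\right) 5} - 17211 = - 9 \sqrt{-66 + 1 \left(-5\right) 5} - 17211 = - 9 \sqrt{-66 - 25} - 17211 = - 9 \sqrt{-91} - 17211 = - 9 i \sqrt{91} - 17211 = -17211 - 9 i \sqrt{91}$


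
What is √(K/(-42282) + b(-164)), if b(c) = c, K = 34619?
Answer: I*√404194286/1566 ≈ 12.838*I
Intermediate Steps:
√(K/(-42282) + b(-164)) = √(34619/(-42282) - 164) = √(34619*(-1/42282) - 164) = √(-34619/42282 - 164) = √(-6968867/42282) = I*√404194286/1566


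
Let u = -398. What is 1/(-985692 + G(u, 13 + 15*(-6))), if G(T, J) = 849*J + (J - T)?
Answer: -1/1050744 ≈ -9.5171e-7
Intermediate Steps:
G(T, J) = -T + 850*J
1/(-985692 + G(u, 13 + 15*(-6))) = 1/(-985692 + (-1*(-398) + 850*(13 + 15*(-6)))) = 1/(-985692 + (398 + 850*(13 - 90))) = 1/(-985692 + (398 + 850*(-77))) = 1/(-985692 + (398 - 65450)) = 1/(-985692 - 65052) = 1/(-1050744) = -1/1050744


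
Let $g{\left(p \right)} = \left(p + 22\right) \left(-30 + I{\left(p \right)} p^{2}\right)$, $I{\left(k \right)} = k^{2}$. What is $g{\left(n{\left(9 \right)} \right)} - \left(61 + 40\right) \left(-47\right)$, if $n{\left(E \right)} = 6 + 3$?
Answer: $207208$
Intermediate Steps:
$n{\left(E \right)} = 9$
$g{\left(p \right)} = \left(-30 + p^{4}\right) \left(22 + p\right)$ ($g{\left(p \right)} = \left(p + 22\right) \left(-30 + p^{2} p^{2}\right) = \left(22 + p\right) \left(-30 + p^{4}\right) = \left(-30 + p^{4}\right) \left(22 + p\right)$)
$g{\left(n{\left(9 \right)} \right)} - \left(61 + 40\right) \left(-47\right) = \left(-660 + 9^{5} - 270 + 22 \cdot 9^{4}\right) - \left(61 + 40\right) \left(-47\right) = \left(-660 + 59049 - 270 + 22 \cdot 6561\right) - 101 \left(-47\right) = \left(-660 + 59049 - 270 + 144342\right) - -4747 = 202461 + 4747 = 207208$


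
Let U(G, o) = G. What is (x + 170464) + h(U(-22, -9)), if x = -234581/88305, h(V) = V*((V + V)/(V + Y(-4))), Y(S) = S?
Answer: 6746238503/39585 ≈ 1.7042e+5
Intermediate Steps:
h(V) = 2*V**2/(-4 + V) (h(V) = V*((V + V)/(V - 4)) = V*((2*V)/(-4 + V)) = V*(2*V/(-4 + V)) = 2*V**2/(-4 + V))
x = -8089/3045 (x = -234581*1/88305 = -8089/3045 ≈ -2.6565)
(x + 170464) + h(U(-22, -9)) = (-8089/3045 + 170464) + 2*(-22)**2/(-4 - 22) = 519054791/3045 + 2*484/(-26) = 519054791/3045 + 2*484*(-1/26) = 519054791/3045 - 484/13 = 6746238503/39585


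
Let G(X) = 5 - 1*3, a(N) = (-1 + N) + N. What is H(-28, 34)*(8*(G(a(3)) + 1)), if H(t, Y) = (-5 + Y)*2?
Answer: 1392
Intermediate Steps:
a(N) = -1 + 2*N
H(t, Y) = -10 + 2*Y
G(X) = 2 (G(X) = 5 - 3 = 2)
H(-28, 34)*(8*(G(a(3)) + 1)) = (-10 + 2*34)*(8*(2 + 1)) = (-10 + 68)*(8*3) = 58*24 = 1392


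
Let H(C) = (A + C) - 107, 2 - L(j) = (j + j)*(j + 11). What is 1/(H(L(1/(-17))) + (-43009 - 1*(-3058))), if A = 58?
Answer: -289/11559050 ≈ -2.5002e-5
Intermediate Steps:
L(j) = 2 - 2*j*(11 + j) (L(j) = 2 - (j + j)*(j + 11) = 2 - 2*j*(11 + j))
H(C) = -49 + C (H(C) = (58 + C) - 107 = -49 + C)
1/(H(L(1/(-17))) + (-43009 - 1*(-3058))) = 1/((-49 + (2 - 22/(-17) - 2*(1/(-17))²)) + (-43009 - 1*(-3058))) = 1/((-49 + (2 - 22*(-1/17) - 2*(-1/17)²)) + (-43009 + 3058)) = 1/((-49 + (2 + 22/17 - 2*1/289)) - 39951) = 1/((-49 + (2 + 22/17 - 2/289)) - 39951) = 1/((-49 + 950/289) - 39951) = 1/(-13211/289 - 39951) = 1/(-11559050/289) = -289/11559050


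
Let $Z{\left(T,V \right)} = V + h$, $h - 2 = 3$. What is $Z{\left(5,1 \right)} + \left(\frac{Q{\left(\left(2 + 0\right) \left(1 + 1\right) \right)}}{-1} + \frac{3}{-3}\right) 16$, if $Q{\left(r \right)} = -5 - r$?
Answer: $134$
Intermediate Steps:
$h = 5$ ($h = 2 + 3 = 5$)
$Z{\left(T,V \right)} = 5 + V$ ($Z{\left(T,V \right)} = V + 5 = 5 + V$)
$Z{\left(5,1 \right)} + \left(\frac{Q{\left(\left(2 + 0\right) \left(1 + 1\right) \right)}}{-1} + \frac{3}{-3}\right) 16 = \left(5 + 1\right) + \left(\frac{-5 - \left(2 + 0\right) \left(1 + 1\right)}{-1} + \frac{3}{-3}\right) 16 = 6 + \left(\left(-5 - 2 \cdot 2\right) \left(-1\right) + 3 \left(- \frac{1}{3}\right)\right) 16 = 6 + \left(\left(-5 - 4\right) \left(-1\right) - 1\right) 16 = 6 + \left(\left(-9\right) \left(-1\right) - 1\right) 16 = 6 + \left(9 - 1\right) 16 = 6 + 8 \cdot 16 = 6 + 128 = 134$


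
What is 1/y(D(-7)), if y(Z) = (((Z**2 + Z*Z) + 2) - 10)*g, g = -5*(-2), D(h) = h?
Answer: 1/900 ≈ 0.0011111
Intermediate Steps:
g = 10
y(Z) = -80 + 20*Z**2 (y(Z) = (((Z**2 + Z*Z) + 2) - 10)*10 = (((Z**2 + Z**2) + 2) - 10)*10 = ((2*Z**2 + 2) - 10)*10 = ((2 + 2*Z**2) - 10)*10 = (-8 + 2*Z**2)*10 = -80 + 20*Z**2)
1/y(D(-7)) = 1/(-80 + 20*(-7)**2) = 1/(-80 + 20*49) = 1/(-80 + 980) = 1/900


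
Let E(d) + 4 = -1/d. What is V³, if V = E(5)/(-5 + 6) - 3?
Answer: -46656/125 ≈ -373.25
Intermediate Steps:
E(d) = -4 - 1/d
V = -36/5 (V = (-4 - 1/5)/(-5 + 6) - 3 = (-4 - 1*⅕)/1 - 3 = (-4 - ⅕)*1 - 3 = -21/5*1 - 3 = -21/5 - 3 = -36/5 ≈ -7.2000)
V³ = (-36/5)³ = -46656/125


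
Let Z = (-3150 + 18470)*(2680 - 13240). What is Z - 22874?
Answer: -161802074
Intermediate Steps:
Z = -161779200 (Z = 15320*(-10560) = -161779200)
Z - 22874 = -161779200 - 22874 = -161802074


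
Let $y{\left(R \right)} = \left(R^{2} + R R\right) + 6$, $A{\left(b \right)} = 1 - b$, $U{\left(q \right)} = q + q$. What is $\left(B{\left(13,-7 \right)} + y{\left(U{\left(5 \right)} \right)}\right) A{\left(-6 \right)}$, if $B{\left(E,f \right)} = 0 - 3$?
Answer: $1421$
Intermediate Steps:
$U{\left(q \right)} = 2 q$
$B{\left(E,f \right)} = -3$ ($B{\left(E,f \right)} = 0 - 3 = -3$)
$y{\left(R \right)} = 6 + 2 R^{2}$ ($y{\left(R \right)} = \left(R^{2} + R^{2}\right) + 6 = 2 R^{2} + 6 = 6 + 2 R^{2}$)
$\left(B{\left(13,-7 \right)} + y{\left(U{\left(5 \right)} \right)}\right) A{\left(-6 \right)} = \left(-3 + \left(6 + 2 \left(2 \cdot 5\right)^{2}\right)\right) \left(1 - -6\right) = \left(-3 + \left(6 + 2 \cdot 10^{2}\right)\right) \left(1 + 6\right) = \left(-3 + \left(6 + 2 \cdot 100\right)\right) 7 = \left(-3 + \left(6 + 200\right)\right) 7 = \left(-3 + 206\right) 7 = 203 \cdot 7 = 1421$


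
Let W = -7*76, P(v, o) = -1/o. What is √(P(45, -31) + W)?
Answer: I*√511221/31 ≈ 23.064*I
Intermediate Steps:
W = -532
√(P(45, -31) + W) = √(-1/(-31) - 532) = √(-1*(-1/31) - 532) = √(1/31 - 532) = √(-16491/31) = I*√511221/31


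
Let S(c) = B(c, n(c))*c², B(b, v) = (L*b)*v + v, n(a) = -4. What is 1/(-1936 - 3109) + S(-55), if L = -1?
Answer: -3418492001/5045 ≈ -6.7760e+5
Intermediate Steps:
B(b, v) = v - b*v (B(b, v) = (-b)*v + v = -b*v + v = v - b*v)
S(c) = c²*(-4 + 4*c) (S(c) = (-4*(1 - c))*c² = (-4 + 4*c)*c² = c²*(-4 + 4*c))
1/(-1936 - 3109) + S(-55) = 1/(-1936 - 3109) + 4*(-55)²*(-1 - 55) = 1/(-5045) + 4*3025*(-56) = -1/5045 - 677600 = -3418492001/5045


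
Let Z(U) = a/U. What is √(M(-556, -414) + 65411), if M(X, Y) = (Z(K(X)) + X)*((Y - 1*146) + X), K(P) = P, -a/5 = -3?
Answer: √13252990862/139 ≈ 828.21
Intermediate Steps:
a = 15 (a = -5*(-3) = 15)
Z(U) = 15/U
M(X, Y) = (X + 15/X)*(-146 + X + Y) (M(X, Y) = (15/X + X)*((Y - 1*146) + X) = (X + 15/X)*((Y - 146) + X) = (X + 15/X)*((-146 + Y) + X) = (X + 15/X)*(-146 + X + Y))
√(M(-556, -414) + 65411) = √((-2190 + 15*(-414) - 556*(15 + (-556)² - 146*(-556) - 556*(-414)))/(-556) + 65411) = √(-(-2190 - 6210 - 556*(15 + 309136 + 81176 + 230184))/556 + 65411) = √(-(-2190 - 6210 - 556*620511)/556 + 65411) = √(-(-2190 - 6210 - 345004116)/556 + 65411) = √(-1/556*(-345012516) + 65411) = √(86253129/139 + 65411) = √(95345258/139) = √13252990862/139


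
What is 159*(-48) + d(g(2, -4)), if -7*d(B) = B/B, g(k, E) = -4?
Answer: -53425/7 ≈ -7632.1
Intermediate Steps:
d(B) = -⅐ (d(B) = -B/(7*B) = -⅐*1 = -⅐)
159*(-48) + d(g(2, -4)) = 159*(-48) - ⅐ = -7632 - ⅐ = -53425/7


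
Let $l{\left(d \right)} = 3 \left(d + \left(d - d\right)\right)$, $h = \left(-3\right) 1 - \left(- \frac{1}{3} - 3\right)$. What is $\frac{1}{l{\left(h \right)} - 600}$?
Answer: $- \frac{1}{599} \approx -0.0016694$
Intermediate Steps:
$h = \frac{1}{3}$ ($h = -3 - - \frac{10}{3} = -3 + \left(\frac{1}{3} + 3\right) = -3 + \frac{10}{3} = \frac{1}{3} \approx 0.33333$)
$l{\left(d \right)} = 3 d$ ($l{\left(d \right)} = 3 \left(d + 0\right) = 3 d$)
$\frac{1}{l{\left(h \right)} - 600} = \frac{1}{3 \cdot \frac{1}{3} - 600} = \frac{1}{1 + \left(-1065 + 465\right)} = \frac{1}{1 - 600} = \frac{1}{-599} = - \frac{1}{599}$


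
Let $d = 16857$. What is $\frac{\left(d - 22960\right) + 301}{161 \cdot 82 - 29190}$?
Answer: $\frac{2901}{7994} \approx 0.3629$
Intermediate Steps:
$\frac{\left(d - 22960\right) + 301}{161 \cdot 82 - 29190} = \frac{\left(16857 - 22960\right) + 301}{161 \cdot 82 - 29190} = \frac{-6103 + 301}{13202 - 29190} = - \frac{5802}{-15988} = \left(-5802\right) \left(- \frac{1}{15988}\right) = \frac{2901}{7994}$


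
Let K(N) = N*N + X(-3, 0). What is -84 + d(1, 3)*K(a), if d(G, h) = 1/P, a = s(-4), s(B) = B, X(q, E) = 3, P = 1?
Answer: -65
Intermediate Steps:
a = -4
K(N) = 3 + N² (K(N) = N*N + 3 = N² + 3 = 3 + N²)
d(G, h) = 1 (d(G, h) = 1/1 = 1)
-84 + d(1, 3)*K(a) = -84 + 1*(3 + (-4)²) = -84 + 1*(3 + 16) = -84 + 1*19 = -84 + 19 = -65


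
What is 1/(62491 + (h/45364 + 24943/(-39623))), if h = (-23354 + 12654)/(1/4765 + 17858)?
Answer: 38237935262407353/2389502740887538973825 ≈ 1.6002e-5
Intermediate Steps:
h = -50985500/85093371 (h = -10700/(1/4765 + 17858) = -10700/85093371/4765 = -10700*4765/85093371 = -50985500/85093371 ≈ -0.59917)
1/(62491 + (h/45364 + 24943/(-39623))) = 1/(62491 + (-50985500/85093371/45364 + 24943/(-39623))) = 1/(62491 + (-50985500/85093371*1/45364 + 24943*(-1/39623))) = 1/(62491 + (-12746375/965043920511 - 24943/39623)) = 1/(62491 - 24071595558922498/38237935262407353) = 1/(2389502740887538973825/38237935262407353) = 38237935262407353/2389502740887538973825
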